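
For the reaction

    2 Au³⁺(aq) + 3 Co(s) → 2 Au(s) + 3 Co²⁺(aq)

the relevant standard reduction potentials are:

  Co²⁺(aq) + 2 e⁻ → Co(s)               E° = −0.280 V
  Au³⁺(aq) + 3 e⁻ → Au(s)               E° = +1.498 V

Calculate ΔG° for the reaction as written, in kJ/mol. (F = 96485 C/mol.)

In the reaction as written Au³⁺(aq) is reduced, so the Au³⁺/Au couple is the cathode and Co²⁺/Co is the anode.
E°cell = +1.498 − (−0.280) = +1.778 V; balancing electrons gives n = 6.
ΔG° = −nFE°cell = −(6)(96485)(+1.778) J/mol = −1029 kJ/mol.

−1029 kJ/mol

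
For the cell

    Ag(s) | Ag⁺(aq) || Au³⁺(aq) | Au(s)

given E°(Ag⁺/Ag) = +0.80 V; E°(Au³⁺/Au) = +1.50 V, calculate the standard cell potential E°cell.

By convention the left-hand electrode in cell notation is the anode (oxidation) and the right-hand electrode is the cathode (reduction).
E°cell = E°(right) − E°(left) = +1.50 − (+0.80) = +0.70 V.

+0.70 V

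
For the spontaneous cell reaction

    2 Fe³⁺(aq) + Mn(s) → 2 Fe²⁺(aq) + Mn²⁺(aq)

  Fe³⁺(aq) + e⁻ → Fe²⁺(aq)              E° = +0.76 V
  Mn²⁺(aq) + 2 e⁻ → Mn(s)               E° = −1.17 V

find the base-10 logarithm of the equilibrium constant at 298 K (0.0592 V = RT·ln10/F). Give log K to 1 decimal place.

The Fe³⁺/Fe²⁺ couple is reduced (cathode); E°cell = +0.76 − (−1.17) = +1.93 V with n = 2.
At equilibrium E = 0, so log K = nE°cell / 0.0592 = (2)(+1.93) / 0.0592 = 65.2.

log K = 65.2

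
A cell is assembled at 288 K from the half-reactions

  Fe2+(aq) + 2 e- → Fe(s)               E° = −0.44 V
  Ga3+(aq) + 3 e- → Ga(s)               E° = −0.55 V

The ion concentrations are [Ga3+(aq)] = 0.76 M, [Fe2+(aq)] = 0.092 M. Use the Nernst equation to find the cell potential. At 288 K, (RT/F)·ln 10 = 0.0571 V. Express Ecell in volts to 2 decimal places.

+0.08 V

Since E°(Fe²⁺/Fe) > E°(Ga³⁺/Ga), Fe²⁺/Fe serves as the cathode.
E°cell = E°cat − E°an = −0.44 − (−0.55) = +0.11 V; n = 6.
For the overall reaction 3 Fe2+(aq) + 2 Ga(s) → 3 Fe(s) + 2 Ga3+(aq), Q = [Ga3+(aq)]^2 / [Fe2+(aq)]^3 = 742, giving log Q = 2.870.
Applying E = E° − (RT ln10/nF)·log Q gives +0.11 − (0.0571/6)(2.870) = +0.08 V.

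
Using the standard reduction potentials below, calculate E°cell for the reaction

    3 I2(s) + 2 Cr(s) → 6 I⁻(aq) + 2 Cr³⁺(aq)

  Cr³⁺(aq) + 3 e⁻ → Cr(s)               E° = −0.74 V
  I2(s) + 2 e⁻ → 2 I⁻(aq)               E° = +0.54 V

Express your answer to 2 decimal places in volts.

+1.28 V

I2(s) gains electrons, so the I₂/I⁻ couple is the cathode; the Cr³⁺/Cr couple is the anode.
E°cell = E°(cathode) − E°(anode) = +0.54 − (−0.74) = +1.28 V.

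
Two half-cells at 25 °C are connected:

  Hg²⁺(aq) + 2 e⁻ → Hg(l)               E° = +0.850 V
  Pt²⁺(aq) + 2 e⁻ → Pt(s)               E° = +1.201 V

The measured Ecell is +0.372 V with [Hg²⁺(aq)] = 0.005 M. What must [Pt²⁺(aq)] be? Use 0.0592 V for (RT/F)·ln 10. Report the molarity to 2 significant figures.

0.026 M

Pt²⁺/Pt is the cathode (higher E°); E°cell = +1.201 − (+0.850) = +0.351 V with n = 2.
Since E = E° − (0.0592/n)·log Q, log Q = n(E° − E)/0.0592 = −0.709.
Balancing electrons gives Pt²⁺(aq) + Hg(l) → Pt(s) + Hg²⁺(aq); thus Q = [Hg²⁺(aq)] / [Pt²⁺(aq)].
Substituting the known concentrations and solving, log [Pt²⁺(aq)] = −1.592 and [Pt²⁺(aq)] = 0.026 M.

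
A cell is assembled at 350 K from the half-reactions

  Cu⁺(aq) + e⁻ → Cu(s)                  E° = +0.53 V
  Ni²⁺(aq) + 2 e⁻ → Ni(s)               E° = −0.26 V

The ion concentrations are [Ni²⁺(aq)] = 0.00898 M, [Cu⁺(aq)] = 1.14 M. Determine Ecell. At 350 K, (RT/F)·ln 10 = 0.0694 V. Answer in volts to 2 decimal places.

Cu⁺/Cu is reduced (cathode, E° = +0.53 V) and Ni²⁺/Ni is oxidized (anode).
The standard potential is +0.53 − (−0.26) = +0.79 V and the balanced reaction transfers n = 2 electrons.
The balanced reaction is 2 Cu⁺(aq) + Ni(s) → 2 Cu(s) + Ni²⁺(aq), so Q = [Ni²⁺(aq)] / [Cu⁺(aq)]^2 = 0.00691 and log Q = −2.161.
Applying E = E° − (RT ln10/nF)·log Q gives +0.79 − (0.0694/2)(−2.161) = +0.86 V.

+0.86 V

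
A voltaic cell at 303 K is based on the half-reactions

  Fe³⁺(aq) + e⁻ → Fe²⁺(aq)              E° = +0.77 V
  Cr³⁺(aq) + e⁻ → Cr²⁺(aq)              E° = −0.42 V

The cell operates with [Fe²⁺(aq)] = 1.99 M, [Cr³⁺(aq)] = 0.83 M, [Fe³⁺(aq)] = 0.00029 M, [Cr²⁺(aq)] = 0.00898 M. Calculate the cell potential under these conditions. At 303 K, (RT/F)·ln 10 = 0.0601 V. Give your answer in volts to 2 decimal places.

The Fe³⁺/Fe²⁺ couple has the more positive E°, so it is the cathode; Cr³⁺/Cr²⁺ is the anode.
E°cell = E°cat − E°an = +0.77 − (−0.42) = +1.19 V; n = 1.
Balancing gives Fe³⁺(aq) + Cr²⁺(aq) → Fe²⁺(aq) + Cr³⁺(aq); hence Q = ([Fe²⁺(aq)]·[Cr³⁺(aq)]) / ([Fe³⁺(aq)]·[Cr²⁺(aq)]) = 6.34×10^5 (log Q = 5.802).
By the Nernst equation, E = +1.19 − (0.0601/1)·(5.802) = +0.84 V.

+0.84 V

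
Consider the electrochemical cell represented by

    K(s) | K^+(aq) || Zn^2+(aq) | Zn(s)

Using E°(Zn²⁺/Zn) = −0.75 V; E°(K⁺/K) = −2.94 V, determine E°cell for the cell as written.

By convention the left-hand electrode in cell notation is the anode (oxidation) and the right-hand electrode is the cathode (reduction).
E°cell = E°(right) − E°(left) = −0.75 − (−2.94) = +2.19 V.

+2.19 V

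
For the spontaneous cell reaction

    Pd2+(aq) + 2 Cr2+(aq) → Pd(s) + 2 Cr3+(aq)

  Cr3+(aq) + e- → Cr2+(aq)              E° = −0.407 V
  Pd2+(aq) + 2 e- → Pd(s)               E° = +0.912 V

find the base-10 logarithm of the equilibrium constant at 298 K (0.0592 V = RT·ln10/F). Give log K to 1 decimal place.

The Pd²⁺/Pd couple is reduced (cathode); E°cell = +0.912 − (−0.407) = +1.319 V with n = 2.
At equilibrium E = 0, so log K = nE°cell / 0.0592 = (2)(+1.319) / 0.0592 = 44.6.

log K = 44.6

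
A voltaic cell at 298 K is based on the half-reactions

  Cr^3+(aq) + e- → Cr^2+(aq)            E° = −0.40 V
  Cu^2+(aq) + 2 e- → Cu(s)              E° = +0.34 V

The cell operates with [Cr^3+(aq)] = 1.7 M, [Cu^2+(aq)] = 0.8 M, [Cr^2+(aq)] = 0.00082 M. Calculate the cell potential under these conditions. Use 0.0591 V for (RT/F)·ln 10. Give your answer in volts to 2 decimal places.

+0.54 V

Since E°(Cu²⁺/Cu) > E°(Cr³⁺/Cr²⁺), Cu²⁺/Cu serves as the cathode.
E°cell = E°cat − E°an = +0.34 − (−0.40) = +0.74 V; n = 2.
For the overall reaction Cu^2+(aq) + 2 Cr^2+(aq) → Cu(s) + 2 Cr^3+(aq), Q = [Cr^3+(aq)]^2 / ([Cu^2+(aq)]·[Cr^2+(aq)]^2) = 5.37×10^6, giving log Q = 6.730.
By the Nernst equation, E = +0.74 − (0.0591/2)·(6.730) = +0.54 V.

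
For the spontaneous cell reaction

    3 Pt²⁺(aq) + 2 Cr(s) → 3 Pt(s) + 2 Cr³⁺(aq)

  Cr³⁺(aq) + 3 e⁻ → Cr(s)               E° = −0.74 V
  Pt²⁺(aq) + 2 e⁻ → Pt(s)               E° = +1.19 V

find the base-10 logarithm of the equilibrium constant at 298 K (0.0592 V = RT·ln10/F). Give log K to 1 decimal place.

log K = 195.6

The Pt²⁺/Pt couple is reduced (cathode); E°cell = +1.19 − (−0.74) = +1.93 V with n = 6.
At equilibrium E = 0, so log K = nE°cell / 0.0592 = (6)(+1.93) / 0.0592 = 195.6.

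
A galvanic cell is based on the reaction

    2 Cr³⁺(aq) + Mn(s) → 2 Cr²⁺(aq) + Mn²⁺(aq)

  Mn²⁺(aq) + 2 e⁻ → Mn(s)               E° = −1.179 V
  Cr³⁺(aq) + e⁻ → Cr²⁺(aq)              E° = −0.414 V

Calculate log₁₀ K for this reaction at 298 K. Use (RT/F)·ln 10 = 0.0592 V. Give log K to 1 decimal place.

The Cr³⁺/Cr²⁺ couple is reduced (cathode); E°cell = −0.414 − (−1.179) = +0.765 V with n = 2.
At equilibrium E = 0, so log K = nE°cell / 0.0592 = (2)(+0.765) / 0.0592 = 25.8.

log K = 25.8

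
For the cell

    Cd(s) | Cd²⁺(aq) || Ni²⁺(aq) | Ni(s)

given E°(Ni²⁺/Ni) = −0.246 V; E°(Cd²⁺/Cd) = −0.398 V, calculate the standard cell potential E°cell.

+0.152 V

By convention the left-hand electrode in cell notation is the anode (oxidation) and the right-hand electrode is the cathode (reduction).
E°cell = E°(right) − E°(left) = −0.246 − (−0.398) = +0.152 V.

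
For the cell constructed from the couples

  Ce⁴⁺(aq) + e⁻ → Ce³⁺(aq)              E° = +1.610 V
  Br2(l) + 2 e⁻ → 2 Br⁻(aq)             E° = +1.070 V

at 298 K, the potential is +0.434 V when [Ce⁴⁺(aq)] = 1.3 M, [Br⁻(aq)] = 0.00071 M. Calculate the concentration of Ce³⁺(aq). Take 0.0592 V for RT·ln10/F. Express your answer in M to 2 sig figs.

The Ce⁴⁺/Ce³⁺ couple has the larger reduction potential, so it is the cathode: E°cell = +1.610 − (+1.070) = +0.540 V and n = 2.
Rearranging E = E° − (0.0592/n)·log Q gives log Q = 2(+0.540 − (+0.434))/0.0592 = 3.581.
Balancing electrons gives 2 Ce⁴⁺(aq) + 2 Br⁻(aq) → 2 Ce³⁺(aq) + Br2(l); thus Q = [Ce³⁺(aq)]^2 / ([Ce⁴⁺(aq)]^2·[Br⁻(aq)]^2).
Solving for the unknown gives log [Ce³⁺(aq)] = −1.244, so [Ce³⁺(aq)] ≈ 0.057 M.

0.057 M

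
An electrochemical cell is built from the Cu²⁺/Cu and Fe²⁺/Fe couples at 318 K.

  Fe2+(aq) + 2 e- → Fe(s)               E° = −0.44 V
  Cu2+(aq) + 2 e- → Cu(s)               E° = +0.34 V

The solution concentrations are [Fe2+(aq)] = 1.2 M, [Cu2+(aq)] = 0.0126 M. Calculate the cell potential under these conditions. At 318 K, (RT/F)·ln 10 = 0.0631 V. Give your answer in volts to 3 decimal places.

+0.718 V

Since E°(Cu²⁺/Cu) > E°(Fe²⁺/Fe), Cu²⁺/Cu serves as the cathode.
E°cell = +0.34 − (−0.44) = +0.78 V, with n = 2 electrons transferred.
The balanced reaction is Cu2+(aq) + Fe(s) → Cu(s) + Fe2+(aq), so Q = [Fe2+(aq)] / [Cu2+(aq)] = 95.2 and log Q = 1.979.
Applying E = E° − (RT ln10/nF)·log Q gives +0.78 − (0.0631/2)(1.979) = +0.718 V.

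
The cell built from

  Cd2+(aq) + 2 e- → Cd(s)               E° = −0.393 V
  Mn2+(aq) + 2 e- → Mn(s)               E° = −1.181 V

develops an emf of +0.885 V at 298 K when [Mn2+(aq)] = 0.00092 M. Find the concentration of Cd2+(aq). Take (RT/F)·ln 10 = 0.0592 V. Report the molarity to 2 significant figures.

1.7 M

The Cd²⁺/Cd couple has the larger reduction potential, so it is the cathode: E°cell = −0.393 − (−1.181) = +0.788 V and n = 2.
Since E = E° − (0.0592/n)·log Q, log Q = n(E° − E)/0.0592 = −3.277.
The balanced reaction is Cd2+(aq) + Mn(s) → Cd(s) + Mn2+(aq), so Q = [Mn2+(aq)] / [Cd2+(aq)].
Substituting the known concentrations and solving, log [Cd2+(aq)] = 0.241 and [Cd2+(aq)] = 1.7 M.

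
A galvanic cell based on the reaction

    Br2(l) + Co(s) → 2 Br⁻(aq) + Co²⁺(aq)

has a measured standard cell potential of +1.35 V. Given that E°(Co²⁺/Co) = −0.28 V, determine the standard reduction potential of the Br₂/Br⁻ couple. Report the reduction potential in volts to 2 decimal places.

+1.07 V

In the reaction as written the Br₂/Br⁻ couple is reduced (cathode) and Co²⁺/Co is oxidized (anode), so E°cell = E°(Br₂/Br⁻) − E°(Co²⁺/Co).
E°(Br₂/Br⁻) = E°cell + E°(anode) = +1.35 + (−0.28) = +1.07 V.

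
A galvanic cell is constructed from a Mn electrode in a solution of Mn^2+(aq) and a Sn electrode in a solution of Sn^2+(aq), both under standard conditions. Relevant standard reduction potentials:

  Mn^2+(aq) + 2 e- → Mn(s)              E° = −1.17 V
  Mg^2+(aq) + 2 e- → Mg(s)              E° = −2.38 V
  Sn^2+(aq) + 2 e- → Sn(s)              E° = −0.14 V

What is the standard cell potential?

+1.03 V

The Sn²⁺/Sn couple has the higher E°, so Sn ion is reduced (cathode) and Mn is oxidized (anode).
E°cell = E°(cathode) − E°(anode) = −0.14 − (−1.17) = +1.03 V.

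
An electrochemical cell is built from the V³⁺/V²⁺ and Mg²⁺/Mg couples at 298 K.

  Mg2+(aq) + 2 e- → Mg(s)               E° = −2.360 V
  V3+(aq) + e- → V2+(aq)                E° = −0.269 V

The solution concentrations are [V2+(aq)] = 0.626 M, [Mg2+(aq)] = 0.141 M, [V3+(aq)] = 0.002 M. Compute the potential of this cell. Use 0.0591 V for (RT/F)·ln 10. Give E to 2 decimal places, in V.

+1.97 V

Since E°(V³⁺/V²⁺) > E°(Mg²⁺/Mg), V³⁺/V²⁺ serves as the cathode.
E°cell = E°cat − E°an = −0.269 − (−2.360) = +2.091 V; n = 2.
Balancing gives 2 V3+(aq) + Mg(s) → 2 V2+(aq) + Mg2+(aq); hence Q = ([V2+(aq)]^2·[Mg2+(aq)]) / [V3+(aq)]^2 = 1.38×10^4 (log Q = 4.140).
Applying E = E° − (RT ln10/nF)·log Q gives +2.091 − (0.0591/2)(4.140) = +1.97 V.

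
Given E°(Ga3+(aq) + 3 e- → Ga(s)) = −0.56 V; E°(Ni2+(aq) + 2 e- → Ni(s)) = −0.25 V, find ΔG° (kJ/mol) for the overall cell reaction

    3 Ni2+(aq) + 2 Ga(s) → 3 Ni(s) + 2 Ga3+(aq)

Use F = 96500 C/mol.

−179 kJ/mol

In the reaction as written Ni2+(aq) is reduced, so the Ni²⁺/Ni couple is the cathode and Ga³⁺/Ga is the anode.
E°cell = −0.25 − (−0.56) = +0.31 V; balancing electrons gives n = 6.
ΔG° = −nFE°cell = −(6)(96500)(+0.31) J/mol = −179 kJ/mol.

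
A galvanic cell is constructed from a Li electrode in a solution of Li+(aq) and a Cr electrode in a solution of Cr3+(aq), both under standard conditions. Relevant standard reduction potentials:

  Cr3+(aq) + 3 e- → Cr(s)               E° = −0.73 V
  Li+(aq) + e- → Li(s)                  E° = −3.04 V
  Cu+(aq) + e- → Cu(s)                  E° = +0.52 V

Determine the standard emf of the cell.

Of the two couples in this cell, the one with the more positive reduction potential is reduced at the cathode: here that is Cr³⁺/Cr (−0.73 V); Li⁺/Li (−3.04 V) is the anode.
E°cell = E°(cathode) − E°(anode) = −0.73 − (−3.04) = +2.31 V.

+2.31 V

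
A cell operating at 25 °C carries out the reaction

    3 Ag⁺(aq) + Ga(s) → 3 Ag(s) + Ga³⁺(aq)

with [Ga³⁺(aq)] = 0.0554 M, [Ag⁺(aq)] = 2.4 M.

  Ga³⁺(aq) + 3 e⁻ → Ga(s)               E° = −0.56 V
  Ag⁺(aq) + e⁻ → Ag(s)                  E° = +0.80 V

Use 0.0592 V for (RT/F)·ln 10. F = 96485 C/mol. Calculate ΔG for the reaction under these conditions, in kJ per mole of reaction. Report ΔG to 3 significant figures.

The standard cell potential is +0.80 − (−0.56) = +1.36 V, with n = 3 electrons in the balanced equation.
The reaction quotient is [Ga³⁺(aq)] / [Ag⁺(aq)]^3 = 0.00401; by Nernst, E = +1.36 − (0.0592/3)(−2.397) = +1.4073 V.
Then ΔG = −nFE = −3 × 96485 × +1.4073 J/mol = −407 kJ/mol.

−407 kJ/mol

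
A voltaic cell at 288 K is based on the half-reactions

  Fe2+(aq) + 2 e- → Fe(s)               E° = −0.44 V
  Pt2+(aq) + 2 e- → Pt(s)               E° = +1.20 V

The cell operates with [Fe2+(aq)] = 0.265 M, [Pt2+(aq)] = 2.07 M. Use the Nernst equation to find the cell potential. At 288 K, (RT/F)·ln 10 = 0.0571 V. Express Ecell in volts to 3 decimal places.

+1.665 V

Pt²⁺/Pt is reduced (cathode, E° = +1.20 V) and Fe²⁺/Fe is oxidized (anode).
E°cell = +1.20 − (−0.44) = +1.64 V, with n = 2 electrons transferred.
Balancing gives Pt2+(aq) + Fe(s) → Pt(s) + Fe2+(aq); hence Q = [Fe2+(aq)] / [Pt2+(aq)] = 0.128 (log Q = −0.893).
E = E° − (0.0571/n)·log Q = +1.64 − (0.0571/2)(−0.893) = +1.665 V.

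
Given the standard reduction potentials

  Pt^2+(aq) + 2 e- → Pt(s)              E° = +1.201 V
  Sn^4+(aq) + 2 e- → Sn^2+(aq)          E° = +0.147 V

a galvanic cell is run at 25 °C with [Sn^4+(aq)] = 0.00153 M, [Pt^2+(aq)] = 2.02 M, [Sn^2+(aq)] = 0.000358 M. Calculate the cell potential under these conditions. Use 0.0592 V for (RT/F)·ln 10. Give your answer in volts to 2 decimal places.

+1.04 V

The Pt²⁺/Pt couple has the more positive E°, so it is the cathode; Sn⁴⁺/Sn²⁺ is the anode.
E°cell = +1.201 − (+0.147) = +1.054 V, with n = 2 electrons transferred.
For the overall reaction Pt^2+(aq) + Sn^2+(aq) → Pt(s) + Sn^4+(aq), Q = [Sn^4+(aq)] / ([Pt^2+(aq)]·[Sn^2+(aq)]) = 2.12, giving log Q = 0.325.
Applying E = E° − (RT ln10/nF)·log Q gives +1.054 − (0.0592/2)(0.325) = +1.04 V.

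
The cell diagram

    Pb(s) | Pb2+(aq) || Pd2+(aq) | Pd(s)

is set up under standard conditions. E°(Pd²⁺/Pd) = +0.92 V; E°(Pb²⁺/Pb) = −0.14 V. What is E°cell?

By convention the left-hand electrode in cell notation is the anode (oxidation) and the right-hand electrode is the cathode (reduction).
E°cell = E°(right) − E°(left) = +0.92 − (−0.14) = +1.06 V.

+1.06 V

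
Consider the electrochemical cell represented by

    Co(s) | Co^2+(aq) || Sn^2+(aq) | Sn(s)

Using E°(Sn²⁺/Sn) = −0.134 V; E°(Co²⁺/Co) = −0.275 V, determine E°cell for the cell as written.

+0.141 V

By convention the left-hand electrode in cell notation is the anode (oxidation) and the right-hand electrode is the cathode (reduction).
E°cell = E°(right) − E°(left) = −0.134 − (−0.275) = +0.141 V.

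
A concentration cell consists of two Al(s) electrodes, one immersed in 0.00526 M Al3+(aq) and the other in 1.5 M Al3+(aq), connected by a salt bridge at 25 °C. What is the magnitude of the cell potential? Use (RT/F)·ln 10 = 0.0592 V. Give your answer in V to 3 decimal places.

0.048 V

For a concentration cell E°cell = 0, since both electrodes use the same couple.
The compartment with the higher Al3+(aq) concentration (1.5 M) acts as the cathode; ions are reduced there and produced at the dilute (0.00526 M) anode.
With n = 3, Ecell = −(0.0592/3)·log([dilute]/[conc]) = −(0.0592/3)·log(0.00526/1.5) = +0.048 V.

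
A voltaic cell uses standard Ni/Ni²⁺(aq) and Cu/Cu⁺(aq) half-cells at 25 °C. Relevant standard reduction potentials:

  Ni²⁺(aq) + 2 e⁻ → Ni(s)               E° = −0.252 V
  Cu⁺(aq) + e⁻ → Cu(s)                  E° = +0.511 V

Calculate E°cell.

+0.763 V

Of the two couples in this cell, the one with the more positive reduction potential is reduced at the cathode: here that is Cu⁺/Cu (+0.511 V); Ni²⁺/Ni (−0.252 V) is the anode.
E°cell = E°(cathode) − E°(anode) = +0.511 − (−0.252) = +0.763 V.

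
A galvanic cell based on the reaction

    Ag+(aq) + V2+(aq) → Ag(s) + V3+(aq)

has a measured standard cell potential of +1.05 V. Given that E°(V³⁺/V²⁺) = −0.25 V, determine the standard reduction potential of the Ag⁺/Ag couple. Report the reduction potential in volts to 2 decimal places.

+0.80 V

In the reaction as written the Ag⁺/Ag couple is reduced (cathode) and V³⁺/V²⁺ is oxidized (anode), so E°cell = E°(Ag⁺/Ag) − E°(V³⁺/V²⁺).
E°(Ag⁺/Ag) = E°cell + E°(anode) = +1.05 + (−0.25) = +0.80 V.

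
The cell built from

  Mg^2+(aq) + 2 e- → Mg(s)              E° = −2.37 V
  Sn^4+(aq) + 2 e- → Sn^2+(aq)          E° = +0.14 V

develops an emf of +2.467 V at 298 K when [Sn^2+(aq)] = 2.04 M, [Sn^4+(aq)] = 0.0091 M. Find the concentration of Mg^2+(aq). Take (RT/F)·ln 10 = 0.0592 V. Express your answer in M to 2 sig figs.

With Sn⁴⁺/Sn²⁺ at the cathode and Mg²⁺/Mg at the anode, E°cell = +0.14 − (−2.37) = +2.51 V (n = 2).
From the Nernst equation, log Q = n(E° − E)/0.0592 = 2·(+2.51 − (+2.467))/0.0592 = 1.453.
The balanced reaction is Sn^4+(aq) + Mg(s) → Sn^2+(aq) + Mg^2+(aq), so Q = ([Sn^2+(aq)]·[Mg^2+(aq)]) / [Sn^4+(aq)].
Substituting the known concentrations and solving, log [Mg^2+(aq)] = −0.898 and [Mg^2+(aq)] = 0.13 M.

0.13 M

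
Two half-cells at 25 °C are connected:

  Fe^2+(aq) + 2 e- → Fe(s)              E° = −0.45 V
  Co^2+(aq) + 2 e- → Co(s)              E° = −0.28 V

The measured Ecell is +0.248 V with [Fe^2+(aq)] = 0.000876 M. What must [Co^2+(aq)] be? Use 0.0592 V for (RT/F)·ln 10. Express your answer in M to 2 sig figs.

With Co²⁺/Co at the cathode and Fe²⁺/Fe at the anode, E°cell = −0.28 − (−0.45) = +0.17 V (n = 2).
From the Nernst equation, log Q = n(E° − E)/0.0592 = 2·(+0.17 − (+0.248))/0.0592 = −2.635.
The balanced reaction is Co^2+(aq) + Fe(s) → Co(s) + Fe^2+(aq), so Q = [Fe^2+(aq)] / [Co^2+(aq)].
Isolating [Co^2+(aq)] in Q = 10^{−2.635} yields log [Co^2+(aq)] = −0.422, i.e. 0.38 M.

0.38 M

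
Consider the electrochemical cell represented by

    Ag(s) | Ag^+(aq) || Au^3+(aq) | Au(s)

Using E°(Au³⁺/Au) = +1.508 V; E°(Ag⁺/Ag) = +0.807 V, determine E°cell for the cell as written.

+0.701 V

By convention the left-hand electrode in cell notation is the anode (oxidation) and the right-hand electrode is the cathode (reduction).
E°cell = E°(right) − E°(left) = +1.508 − (+0.807) = +0.701 V.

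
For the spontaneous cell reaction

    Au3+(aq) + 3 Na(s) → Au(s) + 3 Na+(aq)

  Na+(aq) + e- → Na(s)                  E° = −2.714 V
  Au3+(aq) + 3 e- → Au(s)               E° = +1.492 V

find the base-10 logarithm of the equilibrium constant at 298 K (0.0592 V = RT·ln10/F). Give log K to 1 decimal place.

log K = 213.1

The Au³⁺/Au couple is reduced (cathode); E°cell = +1.492 − (−2.714) = +4.206 V with n = 3.
At equilibrium E = 0, so log K = nE°cell / 0.0592 = (3)(+4.206) / 0.0592 = 213.1.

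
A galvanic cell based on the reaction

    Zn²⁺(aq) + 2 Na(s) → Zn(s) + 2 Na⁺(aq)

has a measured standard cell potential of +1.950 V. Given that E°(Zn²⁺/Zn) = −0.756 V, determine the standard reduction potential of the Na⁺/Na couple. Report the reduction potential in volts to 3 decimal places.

In the reaction as written the Zn²⁺/Zn couple is reduced (cathode) and Na⁺/Na is oxidized (anode), so E°cell = E°(Zn²⁺/Zn) − E°(Na⁺/Na).
E°(Na⁺/Na) = E°(cathode) − E°cell = −0.756 − (+1.950) = −2.706 V.

−2.706 V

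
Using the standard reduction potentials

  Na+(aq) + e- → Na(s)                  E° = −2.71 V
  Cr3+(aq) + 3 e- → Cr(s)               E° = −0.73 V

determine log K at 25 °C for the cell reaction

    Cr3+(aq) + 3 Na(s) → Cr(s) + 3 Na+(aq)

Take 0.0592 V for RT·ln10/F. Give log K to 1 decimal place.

log K = 100.3

The Cr³⁺/Cr couple is reduced (cathode); E°cell = −0.73 − (−2.71) = +1.98 V with n = 3.
At equilibrium E = 0, so log K = nE°cell / 0.0592 = (3)(+1.98) / 0.0592 = 100.3.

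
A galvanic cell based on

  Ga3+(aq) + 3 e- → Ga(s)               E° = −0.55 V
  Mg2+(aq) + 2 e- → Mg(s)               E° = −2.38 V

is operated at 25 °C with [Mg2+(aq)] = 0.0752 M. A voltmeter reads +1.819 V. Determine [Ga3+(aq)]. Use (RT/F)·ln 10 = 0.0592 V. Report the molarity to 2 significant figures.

With Ga³⁺/Ga at the cathode and Mg²⁺/Mg at the anode, E°cell = −0.55 − (−2.38) = +1.83 V (n = 6).
From the Nernst equation, log Q = n(E° − E)/0.0592 = 6·(+1.83 − (+1.819))/0.0592 = 1.115.
Balancing electrons gives 2 Ga3+(aq) + 3 Mg(s) → 2 Ga(s) + 3 Mg2+(aq); thus Q = [Mg2+(aq)]^3 / [Ga3+(aq)]^2.
Substituting the known concentrations and solving, log [Ga3+(aq)] = −2.243 and [Ga3+(aq)] = 0.0057 M.

0.0057 M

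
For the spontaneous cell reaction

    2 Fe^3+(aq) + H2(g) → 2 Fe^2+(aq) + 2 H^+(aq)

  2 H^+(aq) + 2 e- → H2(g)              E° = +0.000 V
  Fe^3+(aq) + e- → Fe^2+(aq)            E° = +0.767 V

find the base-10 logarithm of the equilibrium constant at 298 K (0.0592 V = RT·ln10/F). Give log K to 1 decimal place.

The Fe³⁺/Fe²⁺ couple is reduced (cathode); E°cell = +0.767 − (+0.000) = +0.767 V with n = 2.
At equilibrium E = 0, so log K = nE°cell / 0.0592 = (2)(+0.767) / 0.0592 = 25.9.

log K = 25.9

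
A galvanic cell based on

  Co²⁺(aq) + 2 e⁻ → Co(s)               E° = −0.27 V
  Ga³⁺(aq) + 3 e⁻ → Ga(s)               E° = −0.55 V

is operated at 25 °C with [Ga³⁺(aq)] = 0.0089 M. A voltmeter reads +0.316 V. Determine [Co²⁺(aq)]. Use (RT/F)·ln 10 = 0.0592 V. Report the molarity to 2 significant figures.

Co²⁺/Co is the cathode (higher E°); E°cell = −0.27 − (−0.55) = +0.28 V with n = 6.
From the Nernst equation, log Q = n(E° − E)/0.0592 = 6·(+0.28 − (+0.316))/0.0592 = −3.649.
For 3 Co²⁺(aq) + 2 Ga(s) → 3 Co(s) + 2 Ga³⁺(aq), the reaction quotient is Q = [Ga³⁺(aq)]^2 / [Co²⁺(aq)]^3.
Solving for the unknown gives log [Co²⁺(aq)] = −0.151, so [Co²⁺(aq)] ≈ 0.71 M.

0.71 M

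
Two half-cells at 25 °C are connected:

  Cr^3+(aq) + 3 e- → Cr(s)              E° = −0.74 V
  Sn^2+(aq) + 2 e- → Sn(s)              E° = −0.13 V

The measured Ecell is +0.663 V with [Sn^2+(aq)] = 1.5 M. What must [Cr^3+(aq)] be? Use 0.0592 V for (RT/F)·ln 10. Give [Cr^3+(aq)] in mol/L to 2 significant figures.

Sn²⁺/Sn is the cathode (higher E°); E°cell = −0.13 − (−0.74) = +0.61 V with n = 6.
From the Nernst equation, log Q = n(E° − E)/0.0592 = 6·(+0.61 − (+0.663))/0.0592 = −5.372.
The balanced reaction is 3 Sn^2+(aq) + 2 Cr(s) → 3 Sn(s) + 2 Cr^3+(aq), so Q = [Cr^3+(aq)]^2 / [Sn^2+(aq)]^3.
Isolating [Cr^3+(aq)] in Q = 10^{−5.372} yields log [Cr^3+(aq)] = −2.422, i.e. 0.0038 M.

0.0038 M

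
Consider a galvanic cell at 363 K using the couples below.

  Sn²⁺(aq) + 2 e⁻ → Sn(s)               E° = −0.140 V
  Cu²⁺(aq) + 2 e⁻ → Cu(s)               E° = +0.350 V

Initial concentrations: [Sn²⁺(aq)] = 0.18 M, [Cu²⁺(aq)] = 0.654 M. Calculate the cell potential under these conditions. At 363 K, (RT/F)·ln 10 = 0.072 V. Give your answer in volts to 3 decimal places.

+0.510 V

Since E°(Cu²⁺/Cu) > E°(Sn²⁺/Sn), Cu²⁺/Cu serves as the cathode.
E°cell = E°cat − E°an = +0.350 − (−0.140) = +0.490 V; n = 2.
The balanced reaction is Cu²⁺(aq) + Sn(s) → Cu(s) + Sn²⁺(aq), so Q = [Sn²⁺(aq)] / [Cu²⁺(aq)] = 0.275 and log Q = −0.560.
E = E° − (0.072/n)·log Q = +0.490 − (0.072/2)(−0.560) = +0.510 V.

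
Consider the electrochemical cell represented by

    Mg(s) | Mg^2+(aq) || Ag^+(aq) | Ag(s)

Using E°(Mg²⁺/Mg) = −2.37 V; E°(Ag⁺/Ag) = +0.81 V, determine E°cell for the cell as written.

By convention the left-hand electrode in cell notation is the anode (oxidation) and the right-hand electrode is the cathode (reduction).
E°cell = E°(right) − E°(left) = +0.81 − (−2.37) = +3.18 V.

+3.18 V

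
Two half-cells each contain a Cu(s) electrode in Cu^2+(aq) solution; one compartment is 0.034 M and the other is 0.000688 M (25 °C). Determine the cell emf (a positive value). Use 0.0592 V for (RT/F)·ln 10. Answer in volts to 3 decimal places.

For a concentration cell E°cell = 0, since both electrodes use the same couple.
The compartment with the higher Cu^2+(aq) concentration (0.034 M) acts as the cathode; ions are reduced there and produced at the dilute (0.000688 M) anode.
With n = 2, Ecell = −(0.0592/2)·log([dilute]/[conc]) = −(0.0592/2)·log(0.000688/0.034) = +0.050 V.

0.050 V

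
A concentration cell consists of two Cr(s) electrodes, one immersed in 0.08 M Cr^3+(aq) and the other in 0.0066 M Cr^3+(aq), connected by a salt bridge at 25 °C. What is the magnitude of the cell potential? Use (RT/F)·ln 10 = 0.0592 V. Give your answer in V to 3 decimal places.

For a concentration cell E°cell = 0, since both electrodes use the same couple.
The compartment with the higher Cr^3+(aq) concentration (0.08 M) acts as the cathode; ions are reduced there and produced at the dilute (0.0066 M) anode.
With n = 3, Ecell = −(0.0592/3)·log([dilute]/[conc]) = −(0.0592/3)·log(0.0066/0.08) = +0.021 V.

0.021 V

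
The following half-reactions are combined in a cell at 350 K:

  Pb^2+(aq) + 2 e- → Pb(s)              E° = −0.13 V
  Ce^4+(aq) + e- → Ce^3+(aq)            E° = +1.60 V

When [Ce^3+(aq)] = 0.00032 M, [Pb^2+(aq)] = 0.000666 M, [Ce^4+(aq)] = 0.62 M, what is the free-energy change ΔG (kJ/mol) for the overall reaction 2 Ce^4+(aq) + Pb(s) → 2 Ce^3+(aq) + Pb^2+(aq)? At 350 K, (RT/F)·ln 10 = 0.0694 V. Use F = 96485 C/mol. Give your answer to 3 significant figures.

With Ce⁴⁺/Ce³⁺ reduced at the cathode, E°cell = +1.60 − (−0.13) = +1.73 V and n = 2.
Here Q = ([Ce^3+(aq)]^2·[Pb^2+(aq)]) / [Ce^4+(aq)]^2 = 1.77×10^−10 (log Q = −9.751), giving E = +1.73 − (0.0694/2)·(−9.751) = +2.0684 V.
ΔG = −nFE = −(2)(96485)(+2.0684) J/mol = −399 kJ/mol.

−399 kJ/mol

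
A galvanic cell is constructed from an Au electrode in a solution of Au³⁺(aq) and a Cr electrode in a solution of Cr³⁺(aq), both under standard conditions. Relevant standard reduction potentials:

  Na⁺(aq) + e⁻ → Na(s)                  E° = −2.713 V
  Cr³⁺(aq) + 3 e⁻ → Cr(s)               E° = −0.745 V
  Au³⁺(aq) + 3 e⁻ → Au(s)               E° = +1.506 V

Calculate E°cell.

The Au³⁺/Au couple has the higher E°, so Au ion is reduced (cathode) and Cr is oxidized (anode).
E°cell = E°(cathode) − E°(anode) = +1.506 − (−0.745) = +2.251 V.

+2.251 V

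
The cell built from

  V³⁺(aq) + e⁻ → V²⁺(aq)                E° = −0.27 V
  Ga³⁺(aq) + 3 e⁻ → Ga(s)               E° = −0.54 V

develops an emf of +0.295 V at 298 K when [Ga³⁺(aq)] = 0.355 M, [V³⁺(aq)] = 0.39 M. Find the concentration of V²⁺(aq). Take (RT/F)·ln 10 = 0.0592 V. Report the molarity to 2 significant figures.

With V³⁺/V²⁺ at the cathode and Ga³⁺/Ga at the anode, E°cell = −0.27 − (−0.54) = +0.27 V (n = 3).
Since E = E° − (0.0592/n)·log Q, log Q = n(E° − E)/0.0592 = −1.267.
Balancing electrons gives 3 V³⁺(aq) + Ga(s) → 3 V²⁺(aq) + Ga³⁺(aq); thus Q = ([V²⁺(aq)]^3·[Ga³⁺(aq)]) / [V³⁺(aq)]^3.
Isolating [V²⁺(aq)] in Q = 10^{−1.267} yields log [V²⁺(aq)] = −0.681, i.e. 0.21 M.

0.21 M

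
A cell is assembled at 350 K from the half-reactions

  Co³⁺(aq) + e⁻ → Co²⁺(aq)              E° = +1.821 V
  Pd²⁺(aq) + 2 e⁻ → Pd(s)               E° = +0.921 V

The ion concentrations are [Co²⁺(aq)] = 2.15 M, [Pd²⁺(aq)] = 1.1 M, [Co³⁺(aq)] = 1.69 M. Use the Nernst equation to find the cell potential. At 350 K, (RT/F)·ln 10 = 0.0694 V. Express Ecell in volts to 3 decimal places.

Since E°(Co³⁺/Co²⁺) > E°(Pd²⁺/Pd), Co³⁺/Co²⁺ serves as the cathode.
The standard potential is +1.821 − (+0.921) = +0.900 V and the balanced reaction transfers n = 2 electrons.
For the overall reaction 2 Co³⁺(aq) + Pd(s) → 2 Co²⁺(aq) + Pd²⁺(aq), Q = ([Co²⁺(aq)]^2·[Pd²⁺(aq)]) / [Co³⁺(aq)]^2 = 1.78, giving log Q = 0.250.
E = E° − (0.0694/n)·log Q = +0.900 − (0.0694/2)(0.250) = +0.891 V.

+0.891 V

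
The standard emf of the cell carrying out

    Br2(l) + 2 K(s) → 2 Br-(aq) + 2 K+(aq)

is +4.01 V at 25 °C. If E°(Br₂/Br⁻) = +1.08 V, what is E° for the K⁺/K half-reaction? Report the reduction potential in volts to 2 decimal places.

−2.93 V

In the reaction as written the Br₂/Br⁻ couple is reduced (cathode) and K⁺/K is oxidized (anode), so E°cell = E°(Br₂/Br⁻) − E°(K⁺/K).
E°(K⁺/K) = E°(cathode) − E°cell = +1.08 − (+4.01) = −2.93 V.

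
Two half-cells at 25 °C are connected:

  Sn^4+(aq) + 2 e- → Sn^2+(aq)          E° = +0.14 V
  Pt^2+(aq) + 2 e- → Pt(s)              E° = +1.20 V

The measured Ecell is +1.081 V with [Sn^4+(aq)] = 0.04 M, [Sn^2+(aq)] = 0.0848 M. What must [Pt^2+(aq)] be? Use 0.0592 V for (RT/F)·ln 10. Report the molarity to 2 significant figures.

2.4 M

With Pt²⁺/Pt at the cathode and Sn⁴⁺/Sn²⁺ at the anode, E°cell = +1.20 − (+0.14) = +1.06 V (n = 2).
Since E = E° − (0.0592/n)·log Q, log Q = n(E° − E)/0.0592 = −0.709.
The balanced reaction is Pt^2+(aq) + Sn^2+(aq) → Pt(s) + Sn^4+(aq), so Q = [Sn^4+(aq)] / ([Pt^2+(aq)]·[Sn^2+(aq)]).
Substituting the known concentrations and solving, log [Pt^2+(aq)] = 0.383 and [Pt^2+(aq)] = 2.4 M.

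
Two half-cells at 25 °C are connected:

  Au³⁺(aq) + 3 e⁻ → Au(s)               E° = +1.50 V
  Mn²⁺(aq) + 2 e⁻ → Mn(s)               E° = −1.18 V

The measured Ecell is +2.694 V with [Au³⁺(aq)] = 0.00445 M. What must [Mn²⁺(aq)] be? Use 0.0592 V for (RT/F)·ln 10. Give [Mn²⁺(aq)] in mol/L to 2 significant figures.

The Au³⁺/Au couple has the larger reduction potential, so it is the cathode: E°cell = +1.50 − (−1.18) = +2.68 V and n = 6.
Since E = E° − (0.0592/n)·log Q, log Q = n(E° − E)/0.0592 = −1.419.
For 2 Au³⁺(aq) + 3 Mn(s) → 2 Au(s) + 3 Mn²⁺(aq), the reaction quotient is Q = [Mn²⁺(aq)]^3 / [Au³⁺(aq)]^2.
Substituting the known concentrations and solving, log [Mn²⁺(aq)] = −2.041 and [Mn²⁺(aq)] = 0.0091 M.

0.0091 M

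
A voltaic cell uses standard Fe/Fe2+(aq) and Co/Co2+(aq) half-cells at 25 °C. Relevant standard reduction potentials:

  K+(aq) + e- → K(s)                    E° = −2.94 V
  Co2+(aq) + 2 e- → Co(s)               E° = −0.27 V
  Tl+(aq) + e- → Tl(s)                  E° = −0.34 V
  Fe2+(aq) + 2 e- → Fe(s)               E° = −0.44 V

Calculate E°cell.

+0.17 V

The Co²⁺/Co couple has the higher E°, so Co ion is reduced (cathode) and Fe is oxidized (anode).
E°cell = E°(cathode) − E°(anode) = −0.27 − (−0.44) = +0.17 V.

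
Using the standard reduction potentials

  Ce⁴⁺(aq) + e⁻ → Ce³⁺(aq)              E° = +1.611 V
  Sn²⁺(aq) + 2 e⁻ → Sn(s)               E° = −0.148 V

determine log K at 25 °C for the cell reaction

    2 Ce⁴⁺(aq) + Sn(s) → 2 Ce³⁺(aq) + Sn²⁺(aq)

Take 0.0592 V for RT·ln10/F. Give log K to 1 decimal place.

The Ce⁴⁺/Ce³⁺ couple is reduced (cathode); E°cell = +1.611 − (−0.148) = +1.759 V with n = 2.
At equilibrium E = 0, so log K = nE°cell / 0.0592 = (2)(+1.759) / 0.0592 = 59.4.

log K = 59.4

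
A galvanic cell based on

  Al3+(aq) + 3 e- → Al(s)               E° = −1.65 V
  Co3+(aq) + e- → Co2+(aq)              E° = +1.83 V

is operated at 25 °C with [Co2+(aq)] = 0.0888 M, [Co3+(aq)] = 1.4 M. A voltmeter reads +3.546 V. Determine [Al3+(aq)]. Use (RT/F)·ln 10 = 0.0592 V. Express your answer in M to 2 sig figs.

1.8 M

The Co³⁺/Co²⁺ couple has the larger reduction potential, so it is the cathode: E°cell = +1.83 − (−1.65) = +3.48 V and n = 3.
Since E = E° − (0.0592/n)·log Q, log Q = n(E° − E)/0.0592 = −3.345.
The balanced reaction is 3 Co3+(aq) + Al(s) → 3 Co2+(aq) + Al3+(aq), so Q = ([Co2+(aq)]^3·[Al3+(aq)]) / [Co3+(aq)]^3.
Substituting the known concentrations and solving, log [Al3+(aq)] = 0.248 and [Al3+(aq)] = 1.8 M.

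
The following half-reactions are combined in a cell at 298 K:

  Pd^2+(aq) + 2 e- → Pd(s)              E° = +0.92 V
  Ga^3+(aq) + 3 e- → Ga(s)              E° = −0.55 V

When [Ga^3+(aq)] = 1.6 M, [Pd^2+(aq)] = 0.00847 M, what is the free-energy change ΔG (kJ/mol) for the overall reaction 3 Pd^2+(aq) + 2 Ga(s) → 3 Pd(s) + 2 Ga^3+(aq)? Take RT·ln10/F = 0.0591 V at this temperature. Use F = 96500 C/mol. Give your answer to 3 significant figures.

−813 kJ/mol

With Pd²⁺/Pd reduced at the cathode, E°cell = +0.92 − (−0.55) = +1.47 V and n = 6.
The reaction quotient is [Ga^3+(aq)]^2 / [Pd^2+(aq)]^3 = 4.21×10^6; by Nernst, E = +1.47 − (0.0591/6)(6.625) = +1.4047 V.
ΔG = −nFE = −(6)(96500)(+1.4047) J/mol = −813 kJ/mol.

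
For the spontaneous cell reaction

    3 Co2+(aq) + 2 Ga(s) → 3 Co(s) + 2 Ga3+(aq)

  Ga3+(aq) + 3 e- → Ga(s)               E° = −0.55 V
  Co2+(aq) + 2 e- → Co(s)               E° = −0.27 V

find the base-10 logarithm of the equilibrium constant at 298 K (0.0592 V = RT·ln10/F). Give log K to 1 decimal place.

log K = 28.4

The Co²⁺/Co couple is reduced (cathode); E°cell = −0.27 − (−0.55) = +0.28 V with n = 6.
At equilibrium E = 0, so log K = nE°cell / 0.0592 = (6)(+0.28) / 0.0592 = 28.4.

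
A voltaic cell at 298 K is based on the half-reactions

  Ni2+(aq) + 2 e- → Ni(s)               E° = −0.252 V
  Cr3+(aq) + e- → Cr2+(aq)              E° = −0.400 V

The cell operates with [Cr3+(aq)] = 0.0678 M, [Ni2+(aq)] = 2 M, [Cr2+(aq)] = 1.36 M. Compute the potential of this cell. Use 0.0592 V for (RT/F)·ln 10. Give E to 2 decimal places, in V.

Ni²⁺/Ni is reduced (cathode, E° = −0.252 V) and Cr³⁺/Cr²⁺ is oxidized (anode).
E°cell = −0.252 − (−0.400) = +0.148 V, with n = 2 electrons transferred.
For the overall reaction Ni2+(aq) + 2 Cr2+(aq) → Ni(s) + 2 Cr3+(aq), Q = [Cr3+(aq)]^2 / ([Ni2+(aq)]·[Cr2+(aq)]^2) = 0.00124, giving log Q = −2.906.
By the Nernst equation, E = +0.148 − (0.0592/2)·(−2.906) = +0.23 V.

+0.23 V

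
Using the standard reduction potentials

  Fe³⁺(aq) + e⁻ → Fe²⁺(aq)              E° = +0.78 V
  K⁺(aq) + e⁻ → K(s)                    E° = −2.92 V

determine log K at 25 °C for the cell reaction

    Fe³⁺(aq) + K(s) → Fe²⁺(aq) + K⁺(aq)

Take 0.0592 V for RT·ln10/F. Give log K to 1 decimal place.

The Fe³⁺/Fe²⁺ couple is reduced (cathode); E°cell = +0.78 − (−2.92) = +3.70 V with n = 1.
At equilibrium E = 0, so log K = nE°cell / 0.0592 = (1)(+3.70) / 0.0592 = 62.5.

log K = 62.5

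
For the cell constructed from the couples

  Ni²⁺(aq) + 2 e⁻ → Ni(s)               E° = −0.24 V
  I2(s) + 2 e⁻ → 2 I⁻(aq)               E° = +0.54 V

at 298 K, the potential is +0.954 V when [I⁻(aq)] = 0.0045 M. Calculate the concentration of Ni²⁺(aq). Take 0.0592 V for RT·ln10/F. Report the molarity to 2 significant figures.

0.065 M

I₂/I⁻ is the cathode (higher E°); E°cell = +0.54 − (−0.24) = +0.78 V with n = 2.
From the Nernst equation, log Q = n(E° − E)/0.0592 = 2·(+0.78 − (+0.954))/0.0592 = −5.878.
For I2(s) + Ni(s) → 2 I⁻(aq) + Ni²⁺(aq), the reaction quotient is Q = [I⁻(aq)]^2·[Ni²⁺(aq)].
Substituting the known concentrations and solving, log [Ni²⁺(aq)] = −1.184 and [Ni²⁺(aq)] = 0.065 M.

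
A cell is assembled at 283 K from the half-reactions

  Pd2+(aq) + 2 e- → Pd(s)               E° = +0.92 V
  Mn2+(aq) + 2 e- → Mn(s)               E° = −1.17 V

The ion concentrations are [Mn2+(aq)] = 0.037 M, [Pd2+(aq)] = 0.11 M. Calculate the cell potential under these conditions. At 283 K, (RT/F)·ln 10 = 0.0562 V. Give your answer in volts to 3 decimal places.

+2.103 V

The Pd²⁺/Pd couple has the more positive E°, so it is the cathode; Mn²⁺/Mn is the anode.
E°cell = +0.92 − (−1.17) = +2.09 V, with n = 2 electrons transferred.
Balancing gives Pd2+(aq) + Mn(s) → Pd(s) + Mn2+(aq); hence Q = [Mn2+(aq)] / [Pd2+(aq)] = 0.336 (log Q = −0.473).
E = E° − (0.0562/n)·log Q = +2.09 − (0.0562/2)(−0.473) = +2.103 V.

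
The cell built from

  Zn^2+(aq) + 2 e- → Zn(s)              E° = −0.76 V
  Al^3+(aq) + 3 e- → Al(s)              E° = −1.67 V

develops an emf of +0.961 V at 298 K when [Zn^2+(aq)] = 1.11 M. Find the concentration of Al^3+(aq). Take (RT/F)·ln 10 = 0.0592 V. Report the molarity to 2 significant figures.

0.0030 M

The Zn²⁺/Zn couple has the larger reduction potential, so it is the cathode: E°cell = −0.76 − (−1.67) = +0.91 V and n = 6.
From the Nernst equation, log Q = n(E° − E)/0.0592 = 6·(+0.91 − (+0.961))/0.0592 = −5.169.
The balanced reaction is 3 Zn^2+(aq) + 2 Al(s) → 3 Zn(s) + 2 Al^3+(aq), so Q = [Al^3+(aq)]^2 / [Zn^2+(aq)]^3.
Solving for the unknown gives log [Al^3+(aq)] = −2.517, so [Al^3+(aq)] ≈ 0.0030 M.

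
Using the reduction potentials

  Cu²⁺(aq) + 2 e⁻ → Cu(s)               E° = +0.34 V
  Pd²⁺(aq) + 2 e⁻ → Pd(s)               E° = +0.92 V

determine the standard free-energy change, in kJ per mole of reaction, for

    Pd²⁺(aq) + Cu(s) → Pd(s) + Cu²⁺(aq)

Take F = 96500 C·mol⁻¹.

In the reaction as written Pd²⁺(aq) is reduced, so the Pd²⁺/Pd couple is the cathode and Cu²⁺/Cu is the anode.
E°cell = +0.92 − (+0.34) = +0.58 V; balancing electrons gives n = 2.
ΔG° = −nFE°cell = −(2)(96500)(+0.58) J/mol = −112 kJ/mol.

−112 kJ/mol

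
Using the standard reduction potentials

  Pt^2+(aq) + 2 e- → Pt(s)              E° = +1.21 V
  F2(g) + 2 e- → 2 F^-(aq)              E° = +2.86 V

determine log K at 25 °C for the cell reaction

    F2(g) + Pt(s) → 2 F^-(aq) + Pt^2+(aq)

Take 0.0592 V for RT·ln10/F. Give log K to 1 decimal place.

The F₂/F⁻ couple is reduced (cathode); E°cell = +2.86 − (+1.21) = +1.65 V with n = 2.
At equilibrium E = 0, so log K = nE°cell / 0.0592 = (2)(+1.65) / 0.0592 = 55.7.

log K = 55.7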